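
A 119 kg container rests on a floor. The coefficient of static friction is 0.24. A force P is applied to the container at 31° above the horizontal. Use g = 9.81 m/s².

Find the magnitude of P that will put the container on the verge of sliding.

P ≈ 286 N

N = m g − P sin α (the pull lifts the container).
At impending slip, P cos α = μ_s N = μ_s (m g − P sin α).
Solving: P (cos α + μ_s sin α) = μ_s m g → P = 0.24×1170/(cos 31° + 0.24 sin 31°) = 280/0.9808 = 286 N.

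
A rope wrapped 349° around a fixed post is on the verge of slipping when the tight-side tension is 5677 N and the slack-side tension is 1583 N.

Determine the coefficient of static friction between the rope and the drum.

T₂/T₁ = e^{μβ} → μ = ln(T₂/T₁)/β.
β = 349° = 6.091 rad.
μ = ln(5677/1583)/6.091 = ln(3.586)/6.091 = 0.21.

μ ≈ 0.21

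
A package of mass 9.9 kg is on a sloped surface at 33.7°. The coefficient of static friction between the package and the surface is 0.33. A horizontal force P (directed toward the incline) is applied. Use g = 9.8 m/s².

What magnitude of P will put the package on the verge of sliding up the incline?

P ≈ 124 N

At impending motion up the slope, friction acts down-slope at its limit: f = μ_s N.
Perpendicular to the incline: N = m g cos θ + P sin θ.
Along the incline: P cos θ = m g sin θ + μ_s N = m g sin θ + μ_s (m g cos θ + P sin θ).
Solving, P (cos θ − μ_s sin θ) = m g (sin θ + μ_s cos θ), so P = 9.9×9.8×(sin 33.7° + 0.33 cos 33.7°)/(cos 33.7° − 0.33 sin 33.7°) = 97×0.8294/0.6489 = 124 N.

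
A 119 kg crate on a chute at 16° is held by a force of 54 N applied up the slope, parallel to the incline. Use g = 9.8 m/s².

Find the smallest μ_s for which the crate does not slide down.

μ_s,min ≈ 0.239

N = m g cos θ = 1121 N.
Friction must make up the shortfall along the incline: f = m g sin θ − P = 321.4 − 54 = 267.4 N.
At the threshold f = μ_s N, so μ_s,min = 267.4/1121 = 0.239.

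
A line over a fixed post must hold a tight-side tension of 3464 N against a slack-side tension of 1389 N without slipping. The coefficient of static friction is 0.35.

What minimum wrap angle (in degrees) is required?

β_min ≈ 150°

T₂/T₁ = e^{μβ} → β = ln(T₂/T₁)/μ.
β = ln(3464/1389)/0.35 = 0.9138/0.35 = 2.611 rad.
In degrees: β = 2.611 × 180/π = 150°.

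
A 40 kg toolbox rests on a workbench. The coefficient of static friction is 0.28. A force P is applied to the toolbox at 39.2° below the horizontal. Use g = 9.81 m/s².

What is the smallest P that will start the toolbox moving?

N = m g + P sin α (the push presses the toolbox into the workbench).
At impending slip, P cos α = μ_s N = μ_s (m g + P sin α).
Solving: P (cos α − μ_s sin α) = μ_s m g → P = 0.28×392/(cos 39.2° − 0.28 sin 39.2°) = 110/0.598 = 184 N.

P ≈ 184 N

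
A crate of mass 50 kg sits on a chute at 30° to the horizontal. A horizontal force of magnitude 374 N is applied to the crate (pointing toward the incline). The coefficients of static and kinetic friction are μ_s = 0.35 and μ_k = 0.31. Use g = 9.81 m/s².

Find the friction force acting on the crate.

f ≈ 78.6 N (down the incline)

Resolve perpendicular to the incline: N = m g cos θ + P sin θ = 50×9.81×cos 30° + 374×sin 30° = 611.8 N.
Parallel to the incline: P cos θ − m g sin θ = 323.9 − 245.2 = 78.64 N; the friction needed to balance this is 78.64 N acting down the slope.
The limit of static friction is μ_s N = 214.1 N.
Since 78.64 N is within the 214.1 N limit, the crate stays put and friction is exactly 78.6 N.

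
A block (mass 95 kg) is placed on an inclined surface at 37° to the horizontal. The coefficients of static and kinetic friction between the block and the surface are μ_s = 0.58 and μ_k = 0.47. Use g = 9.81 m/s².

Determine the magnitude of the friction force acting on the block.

f ≈ 350 N (up the incline)

Normal force: N = m g cos θ = 95 × 9.81 × cos 37° = 744.3 N.
For equilibrium along the incline, friction must balance the weight component: f = m g sin θ = 560.9 N up the slope.
Maximum static friction available: μ_s N = 0.58 × 744.3 = 431.7 N.
|560.9| exceeds 431.7 N, so the block slips down-slope; friction is kinetic, f = μ_k N = 0.47×744.3 = 350 N.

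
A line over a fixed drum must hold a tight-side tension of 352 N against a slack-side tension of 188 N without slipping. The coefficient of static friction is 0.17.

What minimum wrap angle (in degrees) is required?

T₂/T₁ = e^{μβ} → β = ln(T₂/T₁)/μ.
β = ln(352/188)/0.17 = 0.6272/0.17 = 3.689 rad.
In degrees: β = 3.689 × 180/π = 211°.

β_min ≈ 211°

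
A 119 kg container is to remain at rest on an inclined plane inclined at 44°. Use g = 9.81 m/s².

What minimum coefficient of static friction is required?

At the slip threshold m g sin θ = μ_s m g cos θ, so μ_s,min = tan θ.
μ_s,min = tan 44° = 0.966.

μ_s,min ≈ 0.966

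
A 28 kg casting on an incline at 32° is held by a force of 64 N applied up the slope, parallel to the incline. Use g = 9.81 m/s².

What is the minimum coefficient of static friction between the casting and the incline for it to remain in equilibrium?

N = m g cos θ = 232.9 N.
Friction must make up the shortfall along the incline: f = m g sin θ − P = 145.6 − 64 = 81.56 N.
At the threshold f = μ_s N, so μ_s,min = 81.56/232.9 = 0.35.

μ_s,min ≈ 0.35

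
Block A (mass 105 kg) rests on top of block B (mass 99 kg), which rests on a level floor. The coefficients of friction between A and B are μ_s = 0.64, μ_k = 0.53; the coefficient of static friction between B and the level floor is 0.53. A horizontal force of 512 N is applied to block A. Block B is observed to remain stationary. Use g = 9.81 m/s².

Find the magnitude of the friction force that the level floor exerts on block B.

f ≈ 512 N

Between the blocks, N₁ = m_A g = 1030 N.
So the A–B interface can sustain at most μ_s N₁ = 659.2 N of static friction.
Since P = 512 N ≤ 659.2 N, A does not slip on B; friction on A equals P = 512 N.
By Newton's third law B feels 512 N forward from A. With B stationary, the floor's static friction on B balances it: f₂ = 512 N (well within μ_s(m_A+m_B)g = 1061 N).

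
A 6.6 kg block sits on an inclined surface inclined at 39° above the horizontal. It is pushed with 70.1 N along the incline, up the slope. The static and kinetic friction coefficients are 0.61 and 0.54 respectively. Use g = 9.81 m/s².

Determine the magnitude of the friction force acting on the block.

f ≈ 29.4 N (down the incline)

Normal force: N = m g cos θ = 6.6 × 9.81 × cos 39° = 50.32 N.
For equilibrium along the incline the friction force must supply f = m g sin θ − P = 40.75 − 70.1 = -29.35 N (positive meaning up-slope).
Maximum static friction available: μ_s N = 0.61 × 50.32 = 30.69 N.
Since |-29.35| ≤ 30.69 N, the block remains in static equilibrium and friction takes exactly the required value.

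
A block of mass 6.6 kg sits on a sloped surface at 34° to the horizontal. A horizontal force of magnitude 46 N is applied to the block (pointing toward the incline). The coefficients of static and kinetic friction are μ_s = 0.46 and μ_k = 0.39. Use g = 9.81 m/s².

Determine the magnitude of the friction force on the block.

f ≈ 1.93 N (down the incline)

Resolve perpendicular to the incline: N = m g cos θ + P sin θ = 6.6×9.81×cos 34° + 46×sin 34° = 79.4 N.
Along the incline, the net driving force (taking up-slope positive) is P cos θ − m g sin θ = 38.14 − 36.21 = 1.93 N, so equilibrium requires friction f = -1.93 N (down-slope).
Maximum static friction: μ_s N = 0.46 × 79.4 = 36.52 N.
Since 1.93 N is within the 36.52 N limit, the block stays put and friction is exactly 1.93 N.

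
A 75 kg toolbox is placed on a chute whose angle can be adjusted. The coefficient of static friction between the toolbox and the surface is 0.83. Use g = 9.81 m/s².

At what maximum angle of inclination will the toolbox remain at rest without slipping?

θ_max ≈ 39.7°

At the slip threshold, m g sin θ = μ_s · m g cos θ, so tan θ = μ_s.
θ_max = arctan(0.83) = 39.7°.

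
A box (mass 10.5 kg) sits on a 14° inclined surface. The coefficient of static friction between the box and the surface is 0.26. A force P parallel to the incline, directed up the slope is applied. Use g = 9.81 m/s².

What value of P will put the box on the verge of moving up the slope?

At impending motion up the slope, friction acts down-slope at its limit: f = μ_s N.
P is parallel to the surface, so N = m g cos θ = 99.9 N.
Along the incline: P = m g sin θ + μ_s N = 24.9 + 0.26×99.9 = 50.9 N.

P ≈ 50.9 N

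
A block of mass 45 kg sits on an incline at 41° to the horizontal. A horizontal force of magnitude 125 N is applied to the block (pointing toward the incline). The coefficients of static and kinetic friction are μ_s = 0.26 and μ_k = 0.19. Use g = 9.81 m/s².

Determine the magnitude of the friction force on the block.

f ≈ 78.9 N (up the incline)

Resolve perpendicular to the incline: N = m g cos θ + P sin θ = 45×9.81×cos 41° + 125×sin 41° = 415.2 N.
Along the incline, the net driving force (taking up-slope positive) is P cos θ − m g sin θ = 94.34 − 289.6 = -195.3 N, so equilibrium requires friction f = 195.3 N (up-slope).
The limit of static friction is μ_s N = 107.9 N.
The required 195.3 N exceeds the static limit, so the block slides down-slope and f = μ_k N = 0.19×415.2 = 78.9 N.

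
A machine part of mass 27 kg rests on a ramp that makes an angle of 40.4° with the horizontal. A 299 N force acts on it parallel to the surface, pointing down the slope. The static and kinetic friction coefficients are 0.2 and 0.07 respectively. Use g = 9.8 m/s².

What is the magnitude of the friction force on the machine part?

f ≈ 14.1 N (up the incline)

Normal force: N = m g cos θ = 27 × 9.8 × cos 40.4° = 201.5 N.
Parallel to the incline, ΣF = 0 gives f = m g sin θ + P = 171.5 + 299 = 470.5 N (up-slope positive).
Maximum static friction available: μ_s N = 0.2 × 201.5 = 40.3 N.
Since |470.5| > 40.3 N, static friction cannot hold it; the machine part slides down the incline and kinetic friction applies: f = μ_k N = 0.07 × 201.5 = 14.1 N.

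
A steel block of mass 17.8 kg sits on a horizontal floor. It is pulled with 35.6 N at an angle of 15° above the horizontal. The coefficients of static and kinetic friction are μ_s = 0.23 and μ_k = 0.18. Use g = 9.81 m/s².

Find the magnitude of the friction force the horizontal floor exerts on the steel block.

Vertical equilibrium gives N = m g − P sin α = 165.4 N.
The horizontal driving force is P cos α = 34.39 N, so equilibrium needs friction f = 34.39 N.
The static-friction limit is μ_s N = 38.04 N.
34.39 ≤ 38.04 N → static; friction equals the required 34.4 N.

f ≈ 34.4 N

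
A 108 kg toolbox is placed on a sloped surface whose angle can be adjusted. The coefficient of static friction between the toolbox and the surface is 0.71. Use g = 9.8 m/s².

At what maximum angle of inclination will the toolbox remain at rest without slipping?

At the slip threshold, m g sin θ = μ_s · m g cos θ, so tan θ = μ_s.
θ_max = arctan(0.71) = 35.4°.

θ_max ≈ 35.4°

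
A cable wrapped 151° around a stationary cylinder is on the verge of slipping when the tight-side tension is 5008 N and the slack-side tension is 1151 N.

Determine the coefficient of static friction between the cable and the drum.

μ ≈ 0.558

T₂/T₁ = e^{μβ} → μ = ln(T₂/T₁)/β.
β = 151° = 2.635 rad.
μ = ln(5008/1151)/2.635 = ln(4.351)/2.635 = 0.558.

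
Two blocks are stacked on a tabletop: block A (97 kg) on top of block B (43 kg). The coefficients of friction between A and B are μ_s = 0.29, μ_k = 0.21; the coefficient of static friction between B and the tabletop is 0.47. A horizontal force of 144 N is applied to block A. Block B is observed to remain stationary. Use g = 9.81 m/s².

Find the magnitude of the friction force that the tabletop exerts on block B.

Normal force at the A–B interface: N₁ = m_A g = 951.6 N.
Maximum static friction on A from B: μ_s N₁ = 0.29×951.6 = 276 N.
Since P = 144 N ≤ 276 N, A does not slip on B; friction on A equals P = 144 N.
By Newton's third law B feels 144 N forward from A. With B stationary, the floor's static friction on B balances it: f₂ = 144 N (well within μ_s(m_A+m_B)g = 645.5 N).

f ≈ 144 N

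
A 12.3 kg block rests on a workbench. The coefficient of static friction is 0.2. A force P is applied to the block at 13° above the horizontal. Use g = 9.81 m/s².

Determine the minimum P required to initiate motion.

P ≈ 23.7 N

N = m g − P sin α (the pull lifts the block).
At impending slip, P cos α = μ_s N = μ_s (m g − P sin α).
Solving: P (cos α + μ_s sin α) = μ_s m g → P = 0.2×121/(cos 13° + 0.2 sin 13°) = 24.1/1.019 = 23.7 N.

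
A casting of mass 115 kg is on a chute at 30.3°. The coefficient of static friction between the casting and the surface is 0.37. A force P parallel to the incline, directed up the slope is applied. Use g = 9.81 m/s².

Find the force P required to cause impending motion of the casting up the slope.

P ≈ 930 N

At impending motion up the slope, friction acts down-slope at its limit: f = μ_s N.
P is parallel to the surface, so N = m g cos θ = 974 N.
Along the incline: P = m g sin θ + μ_s N = 569 + 0.37×974 = 930 N.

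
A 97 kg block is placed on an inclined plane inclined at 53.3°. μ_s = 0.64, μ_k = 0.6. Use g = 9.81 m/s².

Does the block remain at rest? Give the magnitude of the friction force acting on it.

N = m g cos θ = 569 N.
Down-slope weight component: m g sin θ = 763 N.
μ_s N = 364 N.
763 > 364 N, so it slides; kinetic friction f = μ_k N = 0.6×569 = 341 N.

f ≈ 341 N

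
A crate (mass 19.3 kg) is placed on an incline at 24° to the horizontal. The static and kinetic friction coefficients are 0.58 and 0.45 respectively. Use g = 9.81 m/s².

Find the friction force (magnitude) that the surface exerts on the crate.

f ≈ 77 N (up the incline)

Normal force: N = m g cos θ = 19.3 × 9.81 × cos 24° = 173 N.
Along the slope the weight component is m g sin θ = 77.01 N; friction must supply exactly this, acting up-slope.
Maximum static friction available: μ_s N = 0.58 × 173 = 100.3 N.
Since |77.01| ≤ 100.3 N, the crate remains in static equilibrium and friction takes exactly the required value.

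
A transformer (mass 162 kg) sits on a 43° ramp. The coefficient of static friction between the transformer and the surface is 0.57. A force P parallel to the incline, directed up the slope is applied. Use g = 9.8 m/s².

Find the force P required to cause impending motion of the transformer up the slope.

P ≈ 1740 N

At impending motion up the slope, friction acts down-slope at its limit: f = μ_s N.
P is parallel to the surface, so N = m g cos θ = 1160 N.
Along the incline: P = m g sin θ + μ_s N = 1080 + 0.57×1160 = 1740 N.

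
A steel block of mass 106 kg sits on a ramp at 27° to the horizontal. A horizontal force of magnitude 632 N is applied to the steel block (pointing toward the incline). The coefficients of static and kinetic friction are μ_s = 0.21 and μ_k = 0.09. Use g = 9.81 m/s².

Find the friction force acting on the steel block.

Normal direction: N = m g cos θ + P sin θ = 1213 N.
Along the incline, the net driving force (taking up-slope positive) is P cos θ − m g sin θ = 563.1 − 472.1 = 91.03 N, so equilibrium requires friction f = -91.03 N (down-slope).
Maximum static friction: μ_s N = 0.21 × 1213 = 254.8 N.
|f_req| = 91.03 ≤ 254.8 N → the steel block is in equilibrium; friction equals the required value.

f ≈ 91 N (down the incline)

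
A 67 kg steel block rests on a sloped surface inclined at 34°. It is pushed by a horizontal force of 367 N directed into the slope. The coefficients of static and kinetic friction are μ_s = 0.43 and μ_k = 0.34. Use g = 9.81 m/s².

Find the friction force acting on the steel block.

f ≈ 63.3 N (up the incline)

Resolve perpendicular to the incline: N = m g cos θ + P sin θ = 67×9.81×cos 34° + 367×sin 34° = 750.1 N.
Along the incline, the net driving force (taking up-slope positive) is P cos θ − m g sin θ = 304.3 − 367.5 = -63.28 N, so equilibrium requires friction f = 63.28 N (up-slope).
The limit of static friction is μ_s N = 322.6 N.
|f_req| = 63.28 ≤ 322.6 N → the steel block is in equilibrium; friction equals the required value.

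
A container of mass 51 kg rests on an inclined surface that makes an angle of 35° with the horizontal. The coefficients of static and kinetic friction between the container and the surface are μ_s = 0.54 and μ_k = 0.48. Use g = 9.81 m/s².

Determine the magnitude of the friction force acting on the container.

Perpendicular to the surface, N = m g cos θ = 51·9.81·cos 35° = 409.8 N.
Along the slope the weight component is m g sin θ = 287 N; friction must supply exactly this, acting up-slope.
The static-friction ceiling is μ_s N = 0.54 × 409.8 = 221.3 N.
Since |287| > 221.3 N, static friction cannot hold it; the container slides down the incline and kinetic friction applies: f = μ_k N = 0.48 × 409.8 = 197 N.

f ≈ 197 N (up the incline)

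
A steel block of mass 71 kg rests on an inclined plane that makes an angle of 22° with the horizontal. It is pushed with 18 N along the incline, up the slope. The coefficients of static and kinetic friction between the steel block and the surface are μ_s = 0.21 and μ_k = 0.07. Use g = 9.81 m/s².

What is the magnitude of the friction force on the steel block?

Perpendicular to the surface, N = m g cos θ = 71·9.81·cos 22° = 645.8 N.
For equilibrium along the incline the friction force must supply f = m g sin θ − P = 260.9 − 18 = 242.9 N (positive meaning up-slope).
Maximum static friction available: μ_s N = 0.21 × 645.8 = 135.6 N.
Since |242.9| > 135.6 N, static friction cannot hold it; the steel block slides down the incline and kinetic friction applies: f = μ_k N = 0.07 × 645.8 = 45.2 N.

f ≈ 45.2 N (up the incline)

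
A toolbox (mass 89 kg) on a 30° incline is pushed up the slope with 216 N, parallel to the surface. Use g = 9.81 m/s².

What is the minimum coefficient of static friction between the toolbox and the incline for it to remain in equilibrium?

N = m g cos θ = 756.1 N.
Friction must make up the shortfall along the incline: f = m g sin θ − P = 436.5 − 216 = 220.5 N.
At the threshold f = μ_s N, so μ_s,min = 220.5/756.1 = 0.292.

μ_s,min ≈ 0.292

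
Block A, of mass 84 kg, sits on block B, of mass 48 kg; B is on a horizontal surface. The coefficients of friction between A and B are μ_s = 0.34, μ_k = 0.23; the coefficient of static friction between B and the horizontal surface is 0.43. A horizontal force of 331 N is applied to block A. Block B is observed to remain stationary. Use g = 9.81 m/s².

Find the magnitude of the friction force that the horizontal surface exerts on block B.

Between the blocks, N₁ = m_A g = 824 N.
Maximum static friction on A from B: μ_s N₁ = 0.34×824 = 280.2 N.
Since P = 331 N > 280.2 N, A slides on B; the A–B friction is kinetic: f₁ = μ_k N₁ = 0.23×824 = 190 N.
By Newton's third law B feels 190 N forward from A. With B stationary, the floor's static friction on B balances it: f₂ = 190 N (well within μ_s(m_A+m_B)g = 556.8 N).

f ≈ 190 N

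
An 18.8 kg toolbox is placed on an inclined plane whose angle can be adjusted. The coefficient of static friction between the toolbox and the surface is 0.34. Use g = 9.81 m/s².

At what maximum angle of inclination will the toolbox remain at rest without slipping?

θ_max ≈ 18.8°

At the slip threshold, m g sin θ = μ_s · m g cos θ, so tan θ = μ_s.
θ_max = arctan(0.34) = 18.8°.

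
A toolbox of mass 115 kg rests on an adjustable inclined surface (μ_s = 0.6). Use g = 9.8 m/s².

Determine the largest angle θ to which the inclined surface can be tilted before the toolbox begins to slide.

θ_max ≈ 31°

At the slip threshold, m g sin θ = μ_s · m g cos θ, so tan θ = μ_s.
θ_max = arctan(0.6) = 31°.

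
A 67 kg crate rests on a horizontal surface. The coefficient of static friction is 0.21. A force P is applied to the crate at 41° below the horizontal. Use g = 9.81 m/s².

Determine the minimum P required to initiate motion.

N = m g + P sin α (the push presses the crate into the horizontal surface).
At impending slip, P cos α = μ_s N = μ_s (m g + P sin α).
Solving: P (cos α − μ_s sin α) = μ_s m g → P = 0.21×657/(cos 41° − 0.21 sin 41°) = 138/0.6169 = 224 N.

P ≈ 224 N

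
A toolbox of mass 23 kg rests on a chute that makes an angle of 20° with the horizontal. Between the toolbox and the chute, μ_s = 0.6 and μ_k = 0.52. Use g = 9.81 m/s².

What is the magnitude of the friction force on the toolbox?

f ≈ 77.2 N (up the incline)

Normal force: N = m g cos θ = 23 × 9.81 × cos 20° = 212 N.
For equilibrium along the incline, friction must balance the weight component: f = m g sin θ = 77.17 N up the slope.
Maximum static friction available: μ_s N = 0.6 × 212 = 127.2 N.
Since |77.17| ≤ 127.2 N, the toolbox remains in static equilibrium and friction takes exactly the required value.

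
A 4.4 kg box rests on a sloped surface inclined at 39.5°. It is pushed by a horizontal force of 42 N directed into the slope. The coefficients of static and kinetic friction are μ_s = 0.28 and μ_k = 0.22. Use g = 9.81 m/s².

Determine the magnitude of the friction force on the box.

The horizontal push has a component P sin θ into the surface, so N = m g cos θ + P sin θ = 33.31 + 26.72 = 60.02 N.
Parallel to the incline: P cos θ − m g sin θ = 32.41 − 27.46 = 4.953 N; the friction needed to balance this is 4.953 N acting down the slope.
Maximum static friction: μ_s N = 0.28 × 60.02 = 16.81 N.
|f_req| = 4.953 ≤ 16.81 N → the box is in equilibrium; friction equals the required value.

f ≈ 4.95 N (down the incline)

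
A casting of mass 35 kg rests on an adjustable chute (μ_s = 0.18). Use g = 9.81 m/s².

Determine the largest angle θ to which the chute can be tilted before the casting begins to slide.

At the slip threshold, m g sin θ = μ_s · m g cos θ, so tan θ = μ_s.
θ_max = arctan(0.18) = 10.2°.

θ_max ≈ 10.2°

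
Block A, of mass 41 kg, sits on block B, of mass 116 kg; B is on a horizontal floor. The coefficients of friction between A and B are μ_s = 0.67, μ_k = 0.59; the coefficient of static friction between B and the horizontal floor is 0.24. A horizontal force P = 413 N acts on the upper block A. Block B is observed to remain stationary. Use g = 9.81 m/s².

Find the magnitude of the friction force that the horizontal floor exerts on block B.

Between the blocks, N₁ = m_A g = 402.2 N.
Maximum static friction on A from B: μ_s N₁ = 0.67×402.2 = 269.5 N.
P = 413 N exceeds that limit, so A slips over B and the interface friction becomes kinetic: f₁ = μ_k N₁ = 0.59×402.2 = 237 N.
By Newton's third law B feels 237 N forward from A. With B stationary, the floor's static friction on B balances it: f₂ = 237 N (well within μ_s(m_A+m_B)g = 369.6 N).

f ≈ 237 N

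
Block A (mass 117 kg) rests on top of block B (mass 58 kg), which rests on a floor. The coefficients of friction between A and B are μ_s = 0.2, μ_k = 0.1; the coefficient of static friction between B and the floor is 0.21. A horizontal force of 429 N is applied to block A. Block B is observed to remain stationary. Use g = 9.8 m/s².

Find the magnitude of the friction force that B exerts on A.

f ≈ 115 N

The normal force B exerts on A is simply A's weight, N₁ = 1147 N.
Maximum static friction on A from B: μ_s N₁ = 0.2×1147 = 229.3 N.
Since P = 429 N > 229.3 N, A slides on B; the A–B friction is kinetic: f₁ = μ_k N₁ = 0.1×1147 = 115 N.
By Newton's third law B feels 115 N forward from A. With B stationary, the floor's static friction on B balances it: f₂ = 115 N (well within μ_s(m_A+m_B)g = 360.2 N).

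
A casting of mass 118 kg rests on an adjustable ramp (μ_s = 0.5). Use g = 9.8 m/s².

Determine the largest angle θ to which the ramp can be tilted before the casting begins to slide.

θ_max ≈ 26.6°

At the slip threshold, m g sin θ = μ_s · m g cos θ, so tan θ = μ_s.
θ_max = arctan(0.5) = 26.6°.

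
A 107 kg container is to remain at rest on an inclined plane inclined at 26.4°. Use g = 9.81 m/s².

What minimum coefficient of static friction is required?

At the slip threshold m g sin θ = μ_s m g cos θ, so μ_s,min = tan θ.
μ_s,min = tan 26.4° = 0.496.

μ_s,min ≈ 0.496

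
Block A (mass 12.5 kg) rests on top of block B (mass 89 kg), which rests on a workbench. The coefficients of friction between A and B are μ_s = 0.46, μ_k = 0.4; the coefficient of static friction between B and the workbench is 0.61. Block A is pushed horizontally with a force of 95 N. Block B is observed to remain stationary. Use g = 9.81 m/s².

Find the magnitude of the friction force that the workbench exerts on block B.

Normal force at the A–B interface: N₁ = m_A g = 122.6 N.
Maximum static friction on A from B: μ_s N₁ = 0.46×122.6 = 56.41 N.
Since P = 95 N > 56.41 N, A slides on B; the A–B friction is kinetic: f₁ = μ_k N₁ = 0.4×122.6 = 49.1 N.
By Newton's third law B feels 49.1 N forward from A. With B stationary, the floor's static friction on B balances it: f₂ = 49.1 N (well within μ_s(m_A+m_B)g = 607.4 N).

f ≈ 49.1 N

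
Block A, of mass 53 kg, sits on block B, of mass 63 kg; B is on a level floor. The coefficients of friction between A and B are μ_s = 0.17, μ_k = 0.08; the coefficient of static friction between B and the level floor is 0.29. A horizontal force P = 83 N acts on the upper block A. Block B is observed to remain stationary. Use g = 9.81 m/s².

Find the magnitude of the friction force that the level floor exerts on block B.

f ≈ 83 N

The normal force B exerts on A is simply A's weight, N₁ = 519.9 N.
Maximum static friction on A from B: μ_s N₁ = 0.17×519.9 = 88.39 N.
Since P = 83 N ≤ 88.39 N, A does not slip on B; friction on A equals P = 83 N.
B experiences an equal 83 N forward from A (third law). B is in equilibrium, so the floor supplies f₂ = 83 N of static friction (limit μ_s(m_A+m_B)g = 330 N, not exceeded).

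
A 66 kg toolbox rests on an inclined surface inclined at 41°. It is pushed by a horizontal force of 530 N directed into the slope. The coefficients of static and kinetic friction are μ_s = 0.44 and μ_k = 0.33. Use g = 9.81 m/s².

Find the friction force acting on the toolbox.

f ≈ 24.8 N (up the incline)

The horizontal push has a component P sin θ into the surface, so N = m g cos θ + P sin θ = 488.6 + 347.7 = 836.4 N.
Parallel to the incline: P cos θ − m g sin θ = 400 − 424.8 = -24.78 N; the friction needed to balance this is 24.78 N acting up the slope.
The limit of static friction is μ_s N = 368 N.
Since 24.78 N is within the 368 N limit, the toolbox stays put and friction is exactly 24.8 N.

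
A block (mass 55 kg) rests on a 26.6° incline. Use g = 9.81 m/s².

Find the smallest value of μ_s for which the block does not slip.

At the slip threshold m g sin θ = μ_s m g cos θ, so μ_s,min = tan θ.
μ_s,min = tan 26.6° = 0.501.

μ_s,min ≈ 0.501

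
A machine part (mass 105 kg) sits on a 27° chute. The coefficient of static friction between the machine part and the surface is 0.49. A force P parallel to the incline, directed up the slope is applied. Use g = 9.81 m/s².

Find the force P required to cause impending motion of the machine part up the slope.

P ≈ 917 N

At impending motion up the slope, friction acts down-slope at its limit: f = μ_s N.
P is parallel to the surface, so N = m g cos θ = 918 N.
Along the incline: P = m g sin θ + μ_s N = 468 + 0.49×918 = 917 N.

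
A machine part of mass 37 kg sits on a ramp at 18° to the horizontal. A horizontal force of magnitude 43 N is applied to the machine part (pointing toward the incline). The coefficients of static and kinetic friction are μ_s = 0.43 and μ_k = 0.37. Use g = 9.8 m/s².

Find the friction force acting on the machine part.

Resolve perpendicular to the incline: N = m g cos θ + P sin θ = 37×9.8×cos 18° + 43×sin 18° = 358.1 N.
Parallel to the incline: P cos θ − m g sin θ = 40.9 − 112 = -71.15 N; the friction needed to balance this is 71.15 N acting up the slope.
Maximum static friction: μ_s N = 0.43 × 358.1 = 154 N.
Since 71.15 N is within the 154 N limit, the machine part stays put and friction is exactly 71.2 N.

f ≈ 71.2 N (up the incline)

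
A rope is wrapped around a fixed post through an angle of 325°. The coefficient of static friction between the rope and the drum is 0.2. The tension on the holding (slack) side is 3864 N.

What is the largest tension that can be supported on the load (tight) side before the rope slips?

At impending slip the capstan equation gives T₂/T₁ = e^{μβ} with β in radians.
β = 325° × π/180 = 5.672 rad.
e^{μβ} = e^{0.2×5.672} = 3.11.
T₂ = T₁ · e^{μβ} = 3864 × 3.11 = 12000 N.

T_max ≈ 12000 N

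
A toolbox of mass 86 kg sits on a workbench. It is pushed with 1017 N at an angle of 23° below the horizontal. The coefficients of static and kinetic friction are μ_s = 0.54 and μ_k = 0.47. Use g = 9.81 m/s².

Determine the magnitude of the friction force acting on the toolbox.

N = m g + P sin α = 843.7 + 1017×sin 23° = 1241 N.
Horizontally, friction must balance P cos α = 936.2 N.
The static-friction limit is μ_s N = 670.2 N.
936.2 > 670.2 N → the toolbox slides; f = μ_k N = 0.47×1241 = 583 N.

f ≈ 583 N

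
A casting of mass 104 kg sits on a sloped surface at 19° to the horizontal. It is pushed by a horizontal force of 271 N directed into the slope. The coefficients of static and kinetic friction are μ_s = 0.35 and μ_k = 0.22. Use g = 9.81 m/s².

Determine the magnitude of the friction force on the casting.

Normal direction: N = m g cos θ + P sin θ = 1053 N.
Parallel to the incline: P cos θ − m g sin θ = 256.2 − 332.2 = -75.92 N; the friction needed to balance this is 75.92 N acting up the slope.
The limit of static friction is μ_s N = 368.5 N.
|f_req| = 75.92 ≤ 368.5 N → the casting is in equilibrium; friction equals the required value.

f ≈ 75.9 N (up the incline)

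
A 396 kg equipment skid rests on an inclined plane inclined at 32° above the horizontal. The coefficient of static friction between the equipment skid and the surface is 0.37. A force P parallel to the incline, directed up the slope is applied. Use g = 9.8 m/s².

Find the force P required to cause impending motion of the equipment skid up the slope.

P ≈ 3270 N

At impending motion up the slope, friction acts down-slope at its limit: f = μ_s N.
P is parallel to the surface, so N = m g cos θ = 3290 N.
Along the incline: P = m g sin θ + μ_s N = 2060 + 0.37×3290 = 3270 N.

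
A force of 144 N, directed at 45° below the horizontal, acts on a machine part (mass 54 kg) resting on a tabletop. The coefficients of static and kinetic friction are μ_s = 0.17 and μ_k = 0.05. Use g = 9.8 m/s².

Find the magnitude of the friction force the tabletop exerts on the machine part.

f ≈ 102 N

N = m g + P sin α = 529.2 + 144×sin 45° = 631 N.
For equilibrium, f = P cos α = 144×cos 45° = 101.8 N.
The static-friction limit is μ_s N = 107.3 N.
Since 101.8 N does not exceed the limit, the machine part stays at rest and f = 102 N.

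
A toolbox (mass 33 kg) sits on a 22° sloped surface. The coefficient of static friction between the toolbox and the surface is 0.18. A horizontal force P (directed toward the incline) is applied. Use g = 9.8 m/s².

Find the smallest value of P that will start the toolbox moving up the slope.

P ≈ 204 N

At impending motion up the slope, friction acts down-slope at its limit: f = μ_s N.
Perpendicular to the incline: N = m g cos θ + P sin θ.
Along the incline: P cos θ = m g sin θ + μ_s N = m g sin θ + μ_s (m g cos θ + P sin θ).
Solving, P (cos θ − μ_s sin θ) = m g (sin θ + μ_s cos θ), so P = 33×9.8×(sin 22° + 0.18 cos 22°)/(cos 22° − 0.18 sin 22°) = 323×0.5415/0.8598 = 204 N.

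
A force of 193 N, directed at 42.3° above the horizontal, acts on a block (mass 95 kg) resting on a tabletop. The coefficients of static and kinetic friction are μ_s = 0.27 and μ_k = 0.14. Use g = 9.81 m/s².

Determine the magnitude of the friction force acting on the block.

f ≈ 143 N

Vertical equilibrium gives N = m g − P sin α = 802.1 N.
Horizontally, friction must balance P cos α = 142.7 N.
μ_s N = 0.27 × 802.1 = 216.6 N.
Since 142.7 N does not exceed the limit, the block stays at rest and f = 143 N.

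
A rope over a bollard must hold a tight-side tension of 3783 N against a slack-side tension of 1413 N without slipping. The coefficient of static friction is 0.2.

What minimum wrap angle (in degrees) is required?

T₂/T₁ = e^{μβ} → β = ln(T₂/T₁)/μ.
β = ln(3783/1413)/0.2 = 0.9848/0.2 = 4.924 rad.
In degrees: β = 4.924 × 180/π = 282°.

β_min ≈ 282°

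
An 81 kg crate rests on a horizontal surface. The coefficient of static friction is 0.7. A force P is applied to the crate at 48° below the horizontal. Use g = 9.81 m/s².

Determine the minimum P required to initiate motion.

N = m g + P sin α (the push presses the crate into the horizontal surface).
At impending slip, P cos α = μ_s N = μ_s (m g + P sin α).
Solving: P (cos α − μ_s sin α) = μ_s m g → P = 0.7×795/(cos 48° − 0.7 sin 48°) = 556/0.1489 = 3730 N.

P ≈ 3730 N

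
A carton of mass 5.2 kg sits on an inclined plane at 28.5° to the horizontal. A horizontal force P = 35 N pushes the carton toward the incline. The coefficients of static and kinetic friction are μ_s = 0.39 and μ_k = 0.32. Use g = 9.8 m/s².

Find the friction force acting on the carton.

f ≈ 6.44 N (down the incline)

Normal direction: N = m g cos θ + P sin θ = 61.49 N.
Along the incline, the net driving force (taking up-slope positive) is P cos θ − m g sin θ = 30.76 − 24.32 = 6.443 N, so equilibrium requires friction f = -6.443 N (down-slope).
Maximum static friction: μ_s N = 0.39 × 61.49 = 23.98 N.
Since 6.443 N is within the 23.98 N limit, the carton stays put and friction is exactly 6.44 N.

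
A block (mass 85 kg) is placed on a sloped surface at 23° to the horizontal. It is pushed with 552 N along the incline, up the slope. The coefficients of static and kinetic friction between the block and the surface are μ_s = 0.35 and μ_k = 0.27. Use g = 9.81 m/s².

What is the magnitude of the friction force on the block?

f ≈ 226 N (down the incline)

The normal reaction is N = m g cos θ = 767.6 N.
The friction needed for equilibrium is m g sin θ − P = 325.8 − 552 = -226.2 N, measured positive up-slope.
Static friction can supply at most μ_s N = 268.6 N.
Since |-226.2| ≤ 268.6 N, static friction is sufficient; f equals the required value, not μ_s N.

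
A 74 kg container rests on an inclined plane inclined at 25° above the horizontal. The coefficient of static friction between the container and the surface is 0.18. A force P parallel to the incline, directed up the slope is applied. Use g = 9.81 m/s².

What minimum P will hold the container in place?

The container tends to slide down (tan θ > μ_s), so at the point of impending slip friction acts up-slope at its limit: f = μ_s N.
P is parallel to the surface, so N = m g cos θ = 658 N.
Along the incline: P + μ_s N = m g sin θ, so P = 307 − 0.18×658 = 188 N.

P_min ≈ 188 N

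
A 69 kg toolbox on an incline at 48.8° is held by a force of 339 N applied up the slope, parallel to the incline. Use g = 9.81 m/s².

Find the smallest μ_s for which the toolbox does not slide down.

N = m g cos θ = 445.9 N.
Friction must make up the shortfall along the incline: f = m g sin θ − P = 509.3 − 339 = 170.3 N.
At the threshold f = μ_s N, so μ_s,min = 170.3/445.9 = 0.382.

μ_s,min ≈ 0.382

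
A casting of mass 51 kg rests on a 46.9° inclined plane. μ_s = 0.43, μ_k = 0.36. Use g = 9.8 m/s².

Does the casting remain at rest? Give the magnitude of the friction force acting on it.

f ≈ 123 N

N = m g cos θ = 342 N.
Down-slope weight component: m g sin θ = 365 N.
μ_s N = 147 N.
365 > 147 N, so it slides; kinetic friction f = μ_k N = 0.36×342 = 123 N.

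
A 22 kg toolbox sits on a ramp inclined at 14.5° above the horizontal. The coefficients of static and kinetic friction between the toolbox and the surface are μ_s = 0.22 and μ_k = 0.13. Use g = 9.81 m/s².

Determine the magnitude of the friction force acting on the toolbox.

Normal force: N = m g cos θ = 22 × 9.81 × cos 14.5° = 208.9 N.
Along the slope the weight component is m g sin θ = 54.04 N; friction must supply exactly this, acting up-slope.
The static-friction ceiling is μ_s N = 0.22 × 208.9 = 45.97 N.
Since |54.04| > 45.97 N, static friction cannot hold it; the toolbox slides down the incline and kinetic friction applies: f = μ_k N = 0.13 × 208.9 = 27.2 N.

f ≈ 27.2 N (up the incline)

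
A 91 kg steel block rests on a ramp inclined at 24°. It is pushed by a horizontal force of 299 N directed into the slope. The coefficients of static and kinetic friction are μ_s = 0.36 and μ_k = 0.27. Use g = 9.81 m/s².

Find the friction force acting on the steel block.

Normal direction: N = m g cos θ + P sin θ = 937.1 N.
Along the incline, the net driving force (taking up-slope positive) is P cos θ − m g sin θ = 273.2 − 363.1 = -89.95 N, so equilibrium requires friction f = 89.95 N (up-slope).
The limit of static friction is μ_s N = 337.4 N.
Since 89.95 N is within the 337.4 N limit, the steel block stays put and friction is exactly 89.9 N.

f ≈ 89.9 N (up the incline)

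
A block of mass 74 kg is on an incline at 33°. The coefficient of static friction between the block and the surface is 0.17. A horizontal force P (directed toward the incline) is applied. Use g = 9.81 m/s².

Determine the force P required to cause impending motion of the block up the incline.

At impending motion up the slope, friction acts down-slope at its limit: f = μ_s N.
Perpendicular to the incline: N = m g cos θ + P sin θ.
Along the incline: P cos θ = m g sin θ + μ_s N = m g sin θ + μ_s (m g cos θ + P sin θ).
Solving, P (cos θ − μ_s sin θ) = m g (sin θ + μ_s cos θ), so P = 74×9.81×(sin 33° + 0.17 cos 33°)/(cos 33° − 0.17 sin 33°) = 726×0.6872/0.7461 = 669 N.

P ≈ 669 N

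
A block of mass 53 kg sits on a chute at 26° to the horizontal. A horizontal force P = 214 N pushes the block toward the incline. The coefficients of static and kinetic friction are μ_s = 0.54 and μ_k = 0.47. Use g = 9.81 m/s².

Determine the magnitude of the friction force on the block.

The horizontal push has a component P sin θ into the surface, so N = m g cos θ + P sin θ = 467.3 + 93.81 = 561.1 N.
Parallel to the incline: P cos θ − m g sin θ = 192.3 − 227.9 = -35.58 N; the friction needed to balance this is 35.58 N acting up the slope.
Maximum static friction: μ_s N = 0.54 × 561.1 = 303 N.
Since 35.58 N is within the 303 N limit, the block stays put and friction is exactly 35.6 N.

f ≈ 35.6 N (up the incline)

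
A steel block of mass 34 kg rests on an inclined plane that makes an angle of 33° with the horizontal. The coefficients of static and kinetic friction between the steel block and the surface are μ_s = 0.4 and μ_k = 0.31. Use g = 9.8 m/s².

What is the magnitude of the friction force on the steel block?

Normal force: N = m g cos θ = 34 × 9.8 × cos 33° = 279.4 N.
For equilibrium along the incline, friction must balance the weight component: f = m g sin θ = 181.5 N up the slope.
The static-friction ceiling is μ_s N = 0.4 × 279.4 = 111.8 N.
Since |181.5| > 111.8 N, static friction cannot hold it; the steel block slides down the incline and kinetic friction applies: f = μ_k N = 0.31 × 279.4 = 86.6 N.

f ≈ 86.6 N (up the incline)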